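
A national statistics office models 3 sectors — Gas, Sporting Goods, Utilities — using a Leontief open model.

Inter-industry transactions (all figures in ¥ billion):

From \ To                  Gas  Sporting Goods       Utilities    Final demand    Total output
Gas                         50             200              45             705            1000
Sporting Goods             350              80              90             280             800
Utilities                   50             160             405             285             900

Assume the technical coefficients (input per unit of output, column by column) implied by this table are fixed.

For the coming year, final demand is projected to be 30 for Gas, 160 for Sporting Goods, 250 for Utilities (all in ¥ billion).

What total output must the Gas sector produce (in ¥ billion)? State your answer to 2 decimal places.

x_G = 139.73

Technical coefficients a_ij = z_ij / X_j:
  a_GG = 50/1000 = 0.05, a_SG = 350/1000 = 0.35, a_UG = 50/1000 = 0.05
  a_GS = 200/800 = 0.25, a_SS = 80/800 = 0.10, a_US = 160/800 = 0.20
  a_GU = 45/900 = 0.05, a_SU = 90/900 = 0.10, a_UU = 405/900 = 0.45
I − A =
  [   0.95    -0.25    -0.05]
  [  -0.35     0.90    -0.10]
  [  -0.05    -0.20     0.55]
Cofactors of I−A, C_ij = (−1)^(i+j)·(minor ij) (rows/columns in the sector order above):
  C_11 = (0.90)(0.55) − (-0.10)(-0.20) = 0.4750
  C_12 = −[(-0.35)(0.55) − (-0.10)(-0.05)] = 0.1975
  C_13 = (-0.35)(-0.20) − (0.90)(-0.05) = 0.1150
  C_21 = −[(-0.25)(0.55) − (-0.05)(-0.20)] = 0.1475
  C_22 = (0.95)(0.55) − (-0.05)(-0.05) = 0.5200
  C_23 = −[(0.95)(-0.20) − (-0.25)(-0.05)] = 0.2025
  C_31 = (-0.25)(-0.10) − (-0.05)(0.90) = 0.0700
  C_32 = −[(0.95)(-0.10) − (-0.05)(-0.35)] = 0.1125
  C_33 = (0.95)(0.90) − (-0.25)(-0.35) = 0.7675
det(I−A) = Σ_j (I−A)_1j·C_1j = (0.95)(0.4750) + (-0.25)(0.1975) + (-0.05)(0.1150) = 0.396125
adj(I−A) = Cᵀ =
  [ 0.4750   0.1475   0.0700]
  [ 0.1975   0.5200   0.1125]
  [ 0.1150   0.2025   0.7675]
(I − A)⁻¹ = adj(I−A) / det(I−A) ≈
  [   1.1991     0.3724     0.1767]
  [   0.4986     1.3127     0.2840]
  [   0.2903     0.5112     1.9375]
x = (I − A)⁻¹ d = adj(I−A)·d / det(I−A), with det(I−A) = 0.396125:
  x_G = (0.4750·30 + 0.1475·160 + 0.0700·250) / 0.396125 = 55.35 / 0.396125 ≈ 139.73
  x_S = (0.1975·30 + 0.5200·160 + 0.1125·250) / 0.396125 = 117.25 / 0.396125 ≈ 295.99
  x_U = (0.1150·30 + 0.2025·160 + 0.7675·250) / 0.396125 = 227.725 / 0.396125 ≈ 574.88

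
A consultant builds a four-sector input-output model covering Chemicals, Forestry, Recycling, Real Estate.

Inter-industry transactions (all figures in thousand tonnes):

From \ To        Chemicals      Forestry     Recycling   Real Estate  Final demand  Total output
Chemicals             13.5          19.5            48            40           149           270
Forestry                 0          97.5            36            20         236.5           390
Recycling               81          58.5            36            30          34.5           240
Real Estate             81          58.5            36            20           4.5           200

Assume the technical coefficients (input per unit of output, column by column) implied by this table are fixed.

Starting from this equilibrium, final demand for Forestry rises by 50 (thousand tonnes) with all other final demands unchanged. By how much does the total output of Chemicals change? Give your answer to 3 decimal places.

Δx_1 = 12.446

Technical coefficients a_ij = z_ij / X_j:
  a_11 = 13.5/270 = 0.05, a_21 = 0/270 = 0.00, a_31 = 81/270 = 0.30, a_41 = 81/270 = 0.30
  a_12 = 19.5/390 = 0.05, a_22 = 97.5/390 = 0.25, a_32 = 58.5/390 = 0.15, a_42 = 58.5/390 = 0.15
  a_13 = 48/240 = 0.20, a_23 = 36/240 = 0.15, a_33 = 36/240 = 0.15, a_43 = 36/240 = 0.15
  a_14 = 40/200 = 0.20, a_24 = 20/200 = 0.10, a_34 = 30/200 = 0.15, a_44 = 20/200 = 0.10
I − A =
  [   0.95    -0.05    -0.20    -0.20]
  [   0.00     0.75    -0.15    -0.10]
  [  -0.30    -0.15     0.85    -0.15]
  [  -0.30    -0.15    -0.15     0.90]
Compute the cofactors C_ij = (−1)^(i+j)·(3×3 minor ij) of I−A; the adjugate is their transpose:
adj(I−A) = Cᵀ =
  [ 0.518250   0.098625   0.166500   0.153875]
  [ 0.077250   0.582375   0.139500   0.105125]
  [ 0.236250   0.165375   0.580500   0.167625]
  [ 0.225000   0.157500   0.175500   0.537000]
det(I−A) = Σ_j (I−A)_1j·C_1j = (0.95)(0.518250) + (-0.05)(0.077250) + (-0.20)(0.236250) + (-0.20)(0.225000) = 0.396225
(I − A)⁻¹ = adj(I−A) / det(I−A) ≈
  [   1.3080     0.2489     0.4202     0.3884]
  [   0.1950     1.4698     0.3521     0.2653]
  [   0.5963     0.4174     1.4651     0.4231]
  [   0.5679     0.3975     0.4429     1.3553]
Δx = (I − A)⁻¹ Δd with Δd having +50 in the Forestry component and 0 elsewhere.
So Δx_1 = L_12 · (+50), where L_12 = adj(I−A)_12 / det(I−A) = 0.098625 / 0.396225.
Δx_1 = 0.098625 × (+50) / 0.396225 = 4.93125 / 0.396225 ≈ 12.446.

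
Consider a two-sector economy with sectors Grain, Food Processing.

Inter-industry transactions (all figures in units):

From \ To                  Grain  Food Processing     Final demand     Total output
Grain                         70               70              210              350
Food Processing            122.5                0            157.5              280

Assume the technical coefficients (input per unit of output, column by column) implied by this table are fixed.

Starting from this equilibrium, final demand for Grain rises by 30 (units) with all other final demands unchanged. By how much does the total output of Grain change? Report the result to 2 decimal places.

Δx_G = 42.11

Technical coefficients a_ij = z_ij / X_j:
  a_GG = 70/350 = 0.20, a_FG = 122.5/350 = 0.35
  a_GF = 70/280 = 0.25, a_FF = 0/280 = 0.00
I − A =
  [   0.80    -0.25]
  [  -0.35     1.00]
det(I−A) = (0.80)(1.00) − (-0.25)(-0.35) = 0.7125
adj(I−A) = [[1.00, 0.25], [0.35, 0.80]]
(I − A)⁻¹ = adj(I−A) / det(I−A) ≈
  [   1.4035     0.3509]
  [   0.4912     1.1228]
Δx = (I − A)⁻¹ Δd with Δd having +30 in the Grain component and 0 elsewhere.
So Δx_G = L_GG · (+30), where L_GG = adj(I−A)_GG / det(I−A) = 1.00 / 0.7125.
Δx_G = 1.00 × (+30) / 0.7125 = 30.00 / 0.7125 ≈ 42.11.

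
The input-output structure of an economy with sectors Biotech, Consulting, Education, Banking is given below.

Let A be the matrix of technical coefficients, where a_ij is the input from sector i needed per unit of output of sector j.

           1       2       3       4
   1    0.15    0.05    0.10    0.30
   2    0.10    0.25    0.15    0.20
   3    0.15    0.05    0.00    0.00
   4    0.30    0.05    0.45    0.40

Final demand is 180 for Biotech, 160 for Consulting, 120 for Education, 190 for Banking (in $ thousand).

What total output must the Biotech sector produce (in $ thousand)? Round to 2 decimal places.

I − A =
  [   0.85    -0.05    -0.10    -0.30]
  [  -0.10     0.75    -0.15    -0.20]
  [  -0.15    -0.05     1.00     0.00]
  [  -0.30    -0.05    -0.45     0.60]
Compute the cofactors C_ij = (−1)^(i+j)·(3×3 minor ij) of I−A; the adjugate is their transpose:
adj(I−A) = Cᵀ =
  [ 0.43100   0.05475   0.15650   0.23375]
  [ 0.14700   0.39075   0.16500   0.20375]
  [ 0.07200   0.02775   0.29900   0.04525]
  [ 0.28175   0.08075   0.31625   0.61325]
det(I−A) = Σ_j (I−A)_1j·C_1j = (0.85)(0.43100) + (-0.05)(0.14700) + (-0.10)(0.07200) + (-0.30)(0.28175) = 0.267275
(I − A)⁻¹ = adj(I−A) / det(I−A) ≈
  [   1.6126     0.2048     0.5855     0.8746]
  [   0.5500     1.4620     0.6173     0.7623]
  [   0.2694     0.1038     1.1187     0.1693]
  [   1.0542     0.3021     1.1832     2.2945]
x = (I − A)⁻¹ d = adj(I−A)·d / det(I−A), with det(I−A) = 0.267275:
  x_1 = (0.43100·180 + 0.05475·160 + 0.15650·120 + 0.23375·190) / 0.267275 = 149.5325 / 0.267275 ≈ 559.47
  x_2 = (0.14700·180 + 0.39075·160 + 0.16500·120 + 0.20375·190) / 0.267275 = 147.4925 / 0.267275 ≈ 551.84
  x_3 = (0.07200·180 + 0.02775·160 + 0.29900·120 + 0.04525·190) / 0.267275 = 61.8775 / 0.267275 ≈ 231.51
  x_4 = (0.28175·180 + 0.08075·160 + 0.31625·120 + 0.61325·190) / 0.267275 = 218.1025 / 0.267275 ≈ 816.02

x_1 = 559.47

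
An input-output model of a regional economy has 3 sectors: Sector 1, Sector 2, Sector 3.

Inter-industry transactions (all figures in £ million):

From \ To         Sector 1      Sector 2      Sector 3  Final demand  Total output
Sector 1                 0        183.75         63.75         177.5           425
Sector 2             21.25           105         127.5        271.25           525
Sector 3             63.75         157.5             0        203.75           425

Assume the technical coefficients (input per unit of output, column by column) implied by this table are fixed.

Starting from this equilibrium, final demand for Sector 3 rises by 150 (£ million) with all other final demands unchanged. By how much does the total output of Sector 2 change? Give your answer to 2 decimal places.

Technical coefficients a_ij = z_ij / X_j:
  a_11 = 0/425 = 0.00, a_21 = 21.25/425 = 0.05, a_31 = 63.75/425 = 0.15
  a_12 = 183.75/525 = 0.35, a_22 = 105/525 = 0.20, a_32 = 157.5/525 = 0.30
  a_13 = 63.75/425 = 0.15, a_23 = 127.5/425 = 0.30, a_33 = 0/425 = 0.00
I − A =
  [   1.00    -0.35    -0.15]
  [  -0.05     0.80    -0.30]
  [  -0.15    -0.30     1.00]
Cofactors of I−A, C_ij = (−1)^(i+j)·(minor ij) (rows/columns in the sector order above):
  C_11 = (0.80)(1.00) − (-0.30)(-0.30) = 0.7100
  C_12 = −[(-0.05)(1.00) − (-0.30)(-0.15)] = 0.0950
  C_13 = (-0.05)(-0.30) − (0.80)(-0.15) = 0.1350
  C_21 = −[(-0.35)(1.00) − (-0.15)(-0.30)] = 0.3950
  C_22 = (1.00)(1.00) − (-0.15)(-0.15) = 0.9775
  C_23 = −[(1.00)(-0.30) − (-0.35)(-0.15)] = 0.3525
  C_31 = (-0.35)(-0.30) − (-0.15)(0.80) = 0.2250
  C_32 = −[(1.00)(-0.30) − (-0.15)(-0.05)] = 0.3075
  C_33 = (1.00)(0.80) − (-0.35)(-0.05) = 0.7825
det(I−A) = Σ_j (I−A)_1j·C_1j = (1.00)(0.7100) + (-0.35)(0.0950) + (-0.15)(0.1350) = 0.6565
adj(I−A) = Cᵀ =
  [ 0.7100   0.3950   0.2250]
  [ 0.0950   0.9775   0.3075]
  [ 0.1350   0.3525   0.7825]
(I − A)⁻¹ = adj(I−A) / det(I−A) ≈
  [   1.0815     0.6017     0.3427]
  [   0.1447     1.4890     0.4684]
  [   0.2056     0.5369     1.1919]
Δx = (I − A)⁻¹ Δd with Δd having +150 in the Sector 3 component and 0 elsewhere.
So Δx_2 = L_23 · (+150), where L_23 = adj(I−A)_23 / det(I−A) = 0.3075 / 0.6565.
Δx_2 = 0.3075 × (+150) / 0.6565 = 46.125 / 0.6565 ≈ 70.26.

Δx_2 = 70.26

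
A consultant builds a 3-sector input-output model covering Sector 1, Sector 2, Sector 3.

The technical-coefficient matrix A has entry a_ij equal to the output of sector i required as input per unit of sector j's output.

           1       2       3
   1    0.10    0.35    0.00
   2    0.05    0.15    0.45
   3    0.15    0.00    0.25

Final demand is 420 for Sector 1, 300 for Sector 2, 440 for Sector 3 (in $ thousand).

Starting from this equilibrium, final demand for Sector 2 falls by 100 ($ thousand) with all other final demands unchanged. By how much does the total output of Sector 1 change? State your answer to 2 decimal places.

I − A =
  [   0.90    -0.35     0.00]
  [  -0.05     0.85    -0.45]
  [  -0.15     0.00     0.75]
Cofactors of I−A, C_ij = (−1)^(i+j)·(minor ij) (rows/columns in the sector order above):
  C_11 = (0.85)(0.75) − (-0.45)(0.00) = 0.6375
  C_12 = −[(-0.05)(0.75) − (-0.45)(-0.15)] = 0.1050
  C_13 = (-0.05)(0.00) − (0.85)(-0.15) = 0.1275
  C_21 = −[(-0.35)(0.75) − (0.00)(0.00)] = 0.2625
  C_22 = (0.90)(0.75) − (0.00)(-0.15) = 0.6750
  C_23 = −[(0.90)(0.00) − (-0.35)(-0.15)] = 0.0525
  C_31 = (-0.35)(-0.45) − (0.00)(0.85) = 0.1575
  C_32 = −[(0.90)(-0.45) − (0.00)(-0.05)] = 0.4050
  C_33 = (0.90)(0.85) − (-0.35)(-0.05) = 0.7475
det(I−A) = Σ_j (I−A)_1j·C_1j = (0.90)(0.6375) + (-0.35)(0.1050) + (0.00)(0.1275) = 0.5370
adj(I−A) = Cᵀ =
  [ 0.6375   0.2625   0.1575]
  [ 0.1050   0.6750   0.4050]
  [ 0.1275   0.0525   0.7475]
(I − A)⁻¹ = adj(I−A) / det(I−A) ≈
  [   1.1872     0.4888     0.2933]
  [   0.1955     1.2570     0.7542]
  [   0.2374     0.0978     1.3920]
Δx = (I − A)⁻¹ Δd with Δd having -100 in the Sector 2 component and 0 elsewhere.
So Δx_1 = L_12 · (-100), where L_12 = adj(I−A)_12 / det(I−A) = 0.2625 / 0.5370.
Δx_1 = 0.2625 × (-100) / 0.5370 = -26.25 / 0.5370 ≈ -48.88.

Δx_1 = -48.88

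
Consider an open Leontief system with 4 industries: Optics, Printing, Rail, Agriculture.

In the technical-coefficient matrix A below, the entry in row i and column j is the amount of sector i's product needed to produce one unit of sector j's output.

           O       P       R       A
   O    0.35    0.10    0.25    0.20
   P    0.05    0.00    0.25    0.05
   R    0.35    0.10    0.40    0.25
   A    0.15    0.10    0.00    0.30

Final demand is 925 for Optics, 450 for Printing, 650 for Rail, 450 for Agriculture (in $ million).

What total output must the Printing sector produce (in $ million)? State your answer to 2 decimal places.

x_P = 1840.13

I − A =
  [   0.65    -0.10    -0.25    -0.20]
  [  -0.05     1.00    -0.25    -0.05]
  [  -0.35    -0.10     0.60    -0.25]
  [  -0.15    -0.10     0.00     0.70]
Compute the cofactors C_ij = (−1)^(i+j)·(3×3 minor ij) of I−A; the adjugate is their transpose:
adj(I−A) = Cᵀ =
  [ 0.393250   0.077750   0.196250   0.188000]
  [ 0.096125   0.184375   0.116875   0.082375]
  [ 0.286250   0.094000   0.416500   0.237250]
  [ 0.098000   0.043000   0.058750   0.273250]
det(I−A) = Σ_j (I−A)_1j·C_1j = (0.65)(0.393250) + (-0.10)(0.096125) + (-0.25)(0.286250) + (-0.20)(0.098000) = 0.1548375
(I − A)⁻¹ = adj(I−A) / det(I−A) ≈
  [   2.5398     0.5021     1.2675     1.2142]
  [   0.6208     1.1908     0.7548     0.5320]
  [   1.8487     0.6071     2.6899     1.5323]
  [   0.6329     0.2777     0.3794     1.7648]
x = (I − A)⁻¹ d = adj(I−A)·d / det(I−A), with det(I−A) = 0.1548375:
  x_O = (0.393250·925 + 0.077750·450 + 0.196250·650 + 0.188000·450) / 0.1548375 = 610.90625 / 0.1548375 ≈ 3945.47
  x_P = (0.096125·925 + 0.184375·450 + 0.116875·650 + 0.082375·450) / 0.1548375 = 284.921875 / 0.1548375 ≈ 1840.13
  x_R = (0.286250·925 + 0.094000·450 + 0.416500·650 + 0.237250·450) / 0.1548375 = 684.56875 / 0.1548375 ≈ 4421.21
  x_A = (0.098000·925 + 0.043000·450 + 0.058750·650 + 0.273250·450) / 0.1548375 = 271.15 / 0.1548375 ≈ 1751.19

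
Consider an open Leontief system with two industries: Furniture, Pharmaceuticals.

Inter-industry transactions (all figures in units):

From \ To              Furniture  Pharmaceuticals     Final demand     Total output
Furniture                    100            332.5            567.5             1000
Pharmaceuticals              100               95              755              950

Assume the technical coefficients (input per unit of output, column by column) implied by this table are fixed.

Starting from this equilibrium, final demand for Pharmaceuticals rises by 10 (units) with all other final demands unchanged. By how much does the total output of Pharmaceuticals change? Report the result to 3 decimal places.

Technical coefficients a_ij = z_ij / X_j:
  a_11 = 100/1000 = 0.10, a_21 = 100/1000 = 0.10
  a_12 = 332.5/950 = 0.35, a_22 = 95/950 = 0.10
I − A =
  [   0.90    -0.35]
  [  -0.10     0.90]
det(I−A) = (0.90)(0.90) − (-0.35)(-0.10) = 0.7750
adj(I−A) = [[0.90, 0.35], [0.10, 0.90]]
(I − A)⁻¹ = adj(I−A) / det(I−A) ≈
  [   1.1613     0.4516]
  [   0.1290     1.1613]
Δx = (I − A)⁻¹ Δd with Δd having +10 in the Pharmaceuticals component and 0 elsewhere.
So Δx_2 = L_22 · (+10), where L_22 = adj(I−A)_22 / det(I−A) = 0.90 / 0.7750.
Δx_2 = 0.90 × (+10) / 0.7750 = 9.00 / 0.7750 ≈ 11.613.

Δx_2 = 11.613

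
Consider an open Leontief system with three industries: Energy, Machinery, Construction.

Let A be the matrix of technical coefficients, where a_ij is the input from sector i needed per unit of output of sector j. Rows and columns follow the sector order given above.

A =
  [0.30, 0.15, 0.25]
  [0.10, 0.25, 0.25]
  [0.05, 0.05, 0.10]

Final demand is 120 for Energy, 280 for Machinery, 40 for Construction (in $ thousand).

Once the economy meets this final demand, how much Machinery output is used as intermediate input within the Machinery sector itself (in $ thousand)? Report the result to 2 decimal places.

z_22 = 110.34

I − A =
  [   0.70    -0.15    -0.25]
  [  -0.10     0.75    -0.25]
  [  -0.05    -0.05     0.90]
Cofactors of I−A, C_ij = (−1)^(i+j)·(minor ij) (rows/columns in the sector order above):
  C_11 = (0.75)(0.90) − (-0.25)(-0.05) = 0.6625
  C_12 = −[(-0.10)(0.90) − (-0.25)(-0.05)] = 0.1025
  C_13 = (-0.10)(-0.05) − (0.75)(-0.05) = 0.0425
  C_21 = −[(-0.15)(0.90) − (-0.25)(-0.05)] = 0.1475
  C_22 = (0.70)(0.90) − (-0.25)(-0.05) = 0.6175
  C_23 = −[(0.70)(-0.05) − (-0.15)(-0.05)] = 0.0425
  C_31 = (-0.15)(-0.25) − (-0.25)(0.75) = 0.2250
  C_32 = −[(0.70)(-0.25) − (-0.25)(-0.10)] = 0.2000
  C_33 = (0.70)(0.75) − (-0.15)(-0.10) = 0.5100
det(I−A) = Σ_j (I−A)_1j·C_1j = (0.70)(0.6625) + (-0.15)(0.1025) + (-0.25)(0.0425) = 0.43775
adj(I−A) = Cᵀ =
  [ 0.6625   0.1475   0.2250]
  [ 0.1025   0.6175   0.2000]
  [ 0.0425   0.0425   0.5100]
(I − A)⁻¹ = adj(I−A) / det(I−A) ≈
  [   1.5134     0.3370     0.5140]
  [   0.2342     1.4106     0.4569]
  [   0.0971     0.0971     1.1650]
First solve x = (I − A)⁻¹ d = adj(I−A)·d / det(I−A); in particular x_2 = (0.1025·120 + 0.6175·280 + 0.2000·40) / 0.43775 = 193.20 / 0.43775 ≈ 441.3478.
Intermediate flow from 2 to 2: z_22 = a_22 · x_2 = 0.25 × 193.20 / 0.43775 = 48.30 / 0.43775 ≈ 110.34.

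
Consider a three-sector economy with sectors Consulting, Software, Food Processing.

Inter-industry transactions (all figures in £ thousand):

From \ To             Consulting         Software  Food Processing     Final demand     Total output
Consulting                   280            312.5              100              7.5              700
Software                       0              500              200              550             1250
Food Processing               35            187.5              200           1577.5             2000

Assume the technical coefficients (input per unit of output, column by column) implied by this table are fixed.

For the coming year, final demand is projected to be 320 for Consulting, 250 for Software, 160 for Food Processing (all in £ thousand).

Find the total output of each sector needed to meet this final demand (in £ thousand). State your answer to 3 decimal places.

x_1 = 752.362, x_2 = 466.213, x_3 = 297.278

Technical coefficients a_ij = z_ij / X_j:
  a_11 = 280/700 = 0.40, a_21 = 0/700 = 0.00, a_31 = 35/700 = 0.05
  a_12 = 312.5/1250 = 0.25, a_22 = 500/1250 = 0.40, a_32 = 187.5/1250 = 0.15
  a_13 = 100/2000 = 0.05, a_23 = 200/2000 = 0.10, a_33 = 200/2000 = 0.10
I − A =
  [   0.60    -0.25    -0.05]
  [   0.00     0.60    -0.10]
  [  -0.05    -0.15     0.90]
Cofactors of I−A, C_ij = (−1)^(i+j)·(minor ij) (rows/columns in the sector order above):
  C_11 = (0.60)(0.90) − (-0.10)(-0.15) = 0.5250
  C_12 = −[(0.00)(0.90) − (-0.10)(-0.05)] = 0.0050
  C_13 = (0.00)(-0.15) − (0.60)(-0.05) = 0.0300
  C_21 = −[(-0.25)(0.90) − (-0.05)(-0.15)] = 0.2325
  C_22 = (0.60)(0.90) − (-0.05)(-0.05) = 0.5375
  C_23 = −[(0.60)(-0.15) − (-0.25)(-0.05)] = 0.1025
  C_31 = (-0.25)(-0.10) − (-0.05)(0.60) = 0.0550
  C_32 = −[(0.60)(-0.10) − (-0.05)(0.00)] = 0.0600
  C_33 = (0.60)(0.60) − (-0.25)(0.00) = 0.3600
det(I−A) = Σ_j (I−A)_1j·C_1j = (0.60)(0.5250) + (-0.25)(0.0050) + (-0.05)(0.0300) = 0.31225
adj(I−A) = Cᵀ =
  [ 0.5250   0.2325   0.0550]
  [ 0.0050   0.5375   0.0600]
  [ 0.0300   0.1025   0.3600]
(I − A)⁻¹ = adj(I−A) / det(I−A) ≈
  [   1.6813     0.7446     0.1761]
  [   0.0160     1.7214     0.1922]
  [   0.0961     0.3283     1.1529]
x = (I − A)⁻¹ d = adj(I−A)·d / det(I−A), with det(I−A) = 0.31225:
  x_1 = (0.5250·320 + 0.2325·250 + 0.0550·160) / 0.31225 = 234.925 / 0.31225 ≈ 752.362
  x_2 = (0.0050·320 + 0.5375·250 + 0.0600·160) / 0.31225 = 145.575 / 0.31225 ≈ 466.213
  x_3 = (0.0300·320 + 0.1025·250 + 0.3600·160) / 0.31225 = 92.825 / 0.31225 ≈ 297.278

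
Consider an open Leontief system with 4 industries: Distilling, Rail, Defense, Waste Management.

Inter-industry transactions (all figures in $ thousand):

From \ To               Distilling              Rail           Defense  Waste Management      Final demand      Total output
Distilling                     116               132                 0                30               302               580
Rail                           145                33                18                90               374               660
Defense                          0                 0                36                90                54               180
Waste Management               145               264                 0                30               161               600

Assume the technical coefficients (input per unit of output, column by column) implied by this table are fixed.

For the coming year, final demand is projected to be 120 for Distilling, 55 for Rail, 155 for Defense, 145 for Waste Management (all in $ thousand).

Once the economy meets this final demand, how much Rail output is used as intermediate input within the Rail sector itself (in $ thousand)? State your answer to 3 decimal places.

Technical coefficients a_ij = z_ij / X_j:
  a_11 = 116/580 = 0.20, a_21 = 145/580 = 0.25, a_31 = 0/580 = 0.00, a_41 = 145/580 = 0.25
  a_12 = 132/660 = 0.20, a_22 = 33/660 = 0.05, a_32 = 0/660 = 0.00, a_42 = 264/660 = 0.40
  a_13 = 0/180 = 0.00, a_23 = 18/180 = 0.10, a_33 = 36/180 = 0.20, a_43 = 0/180 = 0.00
  a_14 = 30/600 = 0.05, a_24 = 90/600 = 0.15, a_34 = 90/600 = 0.15, a_44 = 30/600 = 0.05
I − A =
  [   0.80    -0.20     0.00    -0.05]
  [  -0.25     0.95    -0.10    -0.15]
  [   0.00     0.00     0.80    -0.15]
  [  -0.25    -0.40     0.00     0.95]
Compute the cofactors C_ij = (−1)^(i+j)·(3×3 minor ij) of I−A; the adjugate is their transpose:
adj(I−A) = Cᵀ =
  [ 0.668000   0.168000   0.021000   0.065000]
  [ 0.223750   0.598000   0.074750   0.118000]
  [ 0.050625   0.055500   0.602125   0.106500]
  [ 0.270000   0.296000   0.037000   0.568000]
det(I−A) = Σ_j (I−A)_1j·C_1j = (0.80)(0.668000) + (-0.20)(0.223750) + (0.00)(0.050625) + (-0.05)(0.270000) = 0.47615
(I − A)⁻¹ = adj(I−A) / det(I−A) ≈
  [   1.4029     0.3528     0.0441     0.1365]
  [   0.4699     1.2559     0.1570     0.2478]
  [   0.1063     0.1166     1.2646     0.2237]
  [   0.5670     0.6217     0.0777     1.1929]
First solve x = (I − A)⁻¹ d = adj(I−A)·d / det(I−A); in particular x_2 = (0.223750·120 + 0.598000·55 + 0.074750·155 + 0.118000·145) / 0.47615 = 88.43625 / 0.47615 ≈ 185.73191.
Intermediate flow from 2 to 2: z_22 = a_22 · x_2 = 0.05 × 88.43625 / 0.47615 = 4.4218125 / 0.47615 ≈ 9.287.

z_22 = 9.287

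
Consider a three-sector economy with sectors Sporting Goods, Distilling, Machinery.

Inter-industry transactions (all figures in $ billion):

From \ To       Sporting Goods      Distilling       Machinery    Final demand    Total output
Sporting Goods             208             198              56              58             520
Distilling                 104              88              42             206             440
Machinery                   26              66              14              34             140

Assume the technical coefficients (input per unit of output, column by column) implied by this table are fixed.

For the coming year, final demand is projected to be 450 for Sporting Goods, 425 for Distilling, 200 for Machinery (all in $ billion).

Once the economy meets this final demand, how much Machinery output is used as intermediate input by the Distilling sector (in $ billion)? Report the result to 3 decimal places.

z_32 = 187.079

Technical coefficients a_ij = z_ij / X_j:
  a_11 = 208/520 = 0.40, a_21 = 104/520 = 0.20, a_31 = 26/520 = 0.05
  a_12 = 198/440 = 0.45, a_22 = 88/440 = 0.20, a_32 = 66/440 = 0.15
  a_13 = 56/140 = 0.40, a_23 = 42/140 = 0.30, a_33 = 14/140 = 0.10
I − A =
  [   0.60    -0.45    -0.40]
  [  -0.20     0.80    -0.30]
  [  -0.05    -0.15     0.90]
Cofactors of I−A, C_ij = (−1)^(i+j)·(minor ij) (rows/columns in the sector order above):
  C_11 = (0.80)(0.90) − (-0.30)(-0.15) = 0.6750
  C_12 = −[(-0.20)(0.90) − (-0.30)(-0.05)] = 0.1950
  C_13 = (-0.20)(-0.15) − (0.80)(-0.05) = 0.0700
  C_21 = −[(-0.45)(0.90) − (-0.40)(-0.15)] = 0.4650
  C_22 = (0.60)(0.90) − (-0.40)(-0.05) = 0.5200
  C_23 = −[(0.60)(-0.15) − (-0.45)(-0.05)] = 0.1125
  C_31 = (-0.45)(-0.30) − (-0.40)(0.80) = 0.4550
  C_32 = −[(0.60)(-0.30) − (-0.40)(-0.20)] = 0.2600
  C_33 = (0.60)(0.80) − (-0.45)(-0.20) = 0.3900
det(I−A) = Σ_j (I−A)_1j·C_1j = (0.60)(0.6750) + (-0.45)(0.1950) + (-0.40)(0.0700) = 0.28925
adj(I−A) = Cᵀ =
  [ 0.6750   0.4650   0.4550]
  [ 0.1950   0.5200   0.2600]
  [ 0.0700   0.1125   0.3900]
(I − A)⁻¹ = adj(I−A) / det(I−A) ≈
  [   2.3336     1.6076     1.5730]
  [   0.6742     1.7978     0.8989]
  [   0.2420     0.3889     1.3483]
First solve x = (I − A)⁻¹ d = adj(I−A)·d / det(I−A); in particular x_2 = (0.1950·450 + 0.5200·425 + 0.2600·200) / 0.28925 = 360.75 / 0.28925 ≈ 1247.19101.
Intermediate flow from 3 to 2: z_32 = a_32 · x_2 = 0.15 × 360.75 / 0.28925 = 54.1125 / 0.28925 ≈ 187.079.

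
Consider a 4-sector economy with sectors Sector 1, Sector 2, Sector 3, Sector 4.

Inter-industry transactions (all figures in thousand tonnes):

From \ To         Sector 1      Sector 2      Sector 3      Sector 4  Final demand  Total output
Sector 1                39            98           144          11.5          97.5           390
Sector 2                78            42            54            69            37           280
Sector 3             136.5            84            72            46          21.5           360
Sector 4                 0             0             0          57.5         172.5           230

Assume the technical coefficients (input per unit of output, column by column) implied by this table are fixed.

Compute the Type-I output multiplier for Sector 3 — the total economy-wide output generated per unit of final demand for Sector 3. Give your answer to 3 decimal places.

Technical coefficients a_ij = z_ij / X_j:
  a_11 = 39/390 = 0.10, a_21 = 78/390 = 0.20, a_31 = 136.5/390 = 0.35, a_41 = 0/390 = 0.00
  a_12 = 98/280 = 0.35, a_22 = 42/280 = 0.15, a_32 = 84/280 = 0.30, a_42 = 0/280 = 0.00
  a_13 = 144/360 = 0.40, a_23 = 54/360 = 0.15, a_33 = 72/360 = 0.20, a_43 = 0/360 = 0.00
  a_14 = 11.5/230 = 0.05, a_24 = 69/230 = 0.30, a_34 = 46/230 = 0.20, a_44 = 57.5/230 = 0.25
I − A =
  [   0.90    -0.35    -0.40    -0.05]
  [  -0.20     0.85    -0.15    -0.30]
  [  -0.35    -0.30     0.80    -0.20]
  [   0.00     0.00     0.00     0.75]
Compute the cofactors C_ij = (−1)^(i+j)·(3×3 minor ij) of I−A; the adjugate is their transpose:
adj(I−A) = Cᵀ =
  [ 0.476250   0.300000   0.294375   0.230250]
  [ 0.159375   0.435000   0.161250   0.227625]
  [ 0.268125   0.294375   0.521250   0.274625]
  [ 0.000000   0.000000   0.000000   0.354125]
det(I−A) = Σ_j (I−A)_1j·C_1j = (0.90)(0.476250) + (-0.35)(0.159375) + (-0.40)(0.268125) + (-0.05)(0.000000) = 0.26559375
(I − A)⁻¹ = adj(I−A) / det(I−A) ≈
  [   1.7932     1.1295     1.1084     0.8669]
  [   0.6001     1.6378     0.6071     0.8570]
  [   1.0095     1.1084     1.9626     1.0340]
  [   0.0000     0.0000     0.0000     1.3333]
The output multiplier for sector j is the column-j sum of the Leontief inverse (I − A)⁻¹ = adj(I−A) / det(I−A).
Column 3 of adj(I−A): (0.294375, 0.161250, 0.521250, 0.000000); det(I−A) = 0.26559375.
m_3 = (0.294375 + 0.161250 + 0.521250 + 0.000000) / 0.26559375 = 0.976875 / 0.26559375 ≈ 3.678.

m_3 = 3.678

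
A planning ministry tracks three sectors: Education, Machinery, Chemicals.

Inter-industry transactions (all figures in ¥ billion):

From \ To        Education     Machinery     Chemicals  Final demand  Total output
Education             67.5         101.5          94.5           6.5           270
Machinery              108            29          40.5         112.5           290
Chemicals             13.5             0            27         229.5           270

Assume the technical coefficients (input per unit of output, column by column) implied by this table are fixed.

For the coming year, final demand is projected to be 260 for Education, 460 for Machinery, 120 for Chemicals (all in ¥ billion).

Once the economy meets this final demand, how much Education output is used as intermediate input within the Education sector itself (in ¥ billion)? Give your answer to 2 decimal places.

Technical coefficients a_ij = z_ij / X_j:
  a_11 = 67.5/270 = 0.25, a_21 = 108/270 = 0.40, a_31 = 13.5/270 = 0.05
  a_12 = 101.5/290 = 0.35, a_22 = 29/290 = 0.10, a_32 = 0/290 = 0.00
  a_13 = 94.5/270 = 0.35, a_23 = 40.5/270 = 0.15, a_33 = 27/270 = 0.10
I − A =
  [   0.75    -0.35    -0.35]
  [  -0.40     0.90    -0.15]
  [  -0.05     0.00     0.90]
Cofactors of I−A, C_ij = (−1)^(i+j)·(minor ij) (rows/columns in the sector order above):
  C_11 = (0.90)(0.90) − (-0.15)(0.00) = 0.8100
  C_12 = −[(-0.40)(0.90) − (-0.15)(-0.05)] = 0.3675
  C_13 = (-0.40)(0.00) − (0.90)(-0.05) = 0.0450
  C_21 = −[(-0.35)(0.90) − (-0.35)(0.00)] = 0.3150
  C_22 = (0.75)(0.90) − (-0.35)(-0.05) = 0.6575
  C_23 = −[(0.75)(0.00) − (-0.35)(-0.05)] = 0.0175
  C_31 = (-0.35)(-0.15) − (-0.35)(0.90) = 0.3675
  C_32 = −[(0.75)(-0.15) − (-0.35)(-0.40)] = 0.2525
  C_33 = (0.75)(0.90) − (-0.35)(-0.40) = 0.5350
det(I−A) = Σ_j (I−A)_1j·C_1j = (0.75)(0.8100) + (-0.35)(0.3675) + (-0.35)(0.0450) = 0.463125
adj(I−A) = Cᵀ =
  [ 0.8100   0.3150   0.3675]
  [ 0.3675   0.6575   0.2525]
  [ 0.0450   0.0175   0.5350]
(I − A)⁻¹ = adj(I−A) / det(I−A) ≈
  [   1.7490     0.6802     0.7935]
  [   0.7935     1.4197     0.5452]
  [   0.0972     0.0378     1.1552]
First solve x = (I − A)⁻¹ d = adj(I−A)·d / det(I−A); in particular x_1 = (0.8100·260 + 0.3150·460 + 0.3675·120) / 0.463125 = 399.60 / 0.463125 ≈ 862.8340.
Intermediate flow from 1 to 1: z_11 = a_11 · x_1 = 0.25 × 399.60 / 0.463125 = 99.90 / 0.463125 ≈ 215.71.

z_11 = 215.71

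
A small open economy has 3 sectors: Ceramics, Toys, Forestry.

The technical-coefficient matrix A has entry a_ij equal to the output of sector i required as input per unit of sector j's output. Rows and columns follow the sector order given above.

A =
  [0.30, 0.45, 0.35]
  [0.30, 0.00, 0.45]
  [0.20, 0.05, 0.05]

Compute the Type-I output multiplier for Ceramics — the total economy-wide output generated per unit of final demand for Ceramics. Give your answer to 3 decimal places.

I − A =
  [   0.70    -0.45    -0.35]
  [  -0.30     1.00    -0.45]
  [  -0.20    -0.05     0.95]
Cofactors of I−A, C_ij = (−1)^(i+j)·(minor ij) (rows/columns in the sector order above):
  C_11 = (1.00)(0.95) − (-0.45)(-0.05) = 0.9275
  C_12 = −[(-0.30)(0.95) − (-0.45)(-0.20)] = 0.3750
  C_13 = (-0.30)(-0.05) − (1.00)(-0.20) = 0.2150
  C_21 = −[(-0.45)(0.95) − (-0.35)(-0.05)] = 0.4450
  C_22 = (0.70)(0.95) − (-0.35)(-0.20) = 0.5950
  C_23 = −[(0.70)(-0.05) − (-0.45)(-0.20)] = 0.1250
  C_31 = (-0.45)(-0.45) − (-0.35)(1.00) = 0.5525
  C_32 = −[(0.70)(-0.45) − (-0.35)(-0.30)] = 0.4200
  C_33 = (0.70)(1.00) − (-0.45)(-0.30) = 0.5650
det(I−A) = Σ_j (I−A)_1j·C_1j = (0.70)(0.9275) + (-0.45)(0.3750) + (-0.35)(0.2150) = 0.40525
adj(I−A) = Cᵀ =
  [ 0.9275   0.4450   0.5525]
  [ 0.3750   0.5950   0.4200]
  [ 0.2150   0.1250   0.5650]
(I − A)⁻¹ = adj(I−A) / det(I−A) ≈
  [   2.2887     1.0981     1.3634]
  [   0.9254     1.4682     1.0364]
  [   0.5305     0.3085     1.3942]
The output multiplier for sector j is the column-j sum of the Leontief inverse (I − A)⁻¹ = adj(I−A) / det(I−A).
Column 1 of adj(I−A): (0.9275, 0.3750, 0.2150); det(I−A) = 0.40525.
m_1 = (0.9275 + 0.3750 + 0.2150) / 0.40525 = 1.5175 / 0.40525 ≈ 3.745.

m_1 = 3.745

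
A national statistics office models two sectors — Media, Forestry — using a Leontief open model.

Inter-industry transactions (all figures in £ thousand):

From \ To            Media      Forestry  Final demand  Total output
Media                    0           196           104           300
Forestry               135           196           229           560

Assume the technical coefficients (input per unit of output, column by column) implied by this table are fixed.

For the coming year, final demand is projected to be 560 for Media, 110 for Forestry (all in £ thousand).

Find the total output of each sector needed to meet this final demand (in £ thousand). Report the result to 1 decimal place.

Technical coefficients a_ij = z_ij / X_j:
  a_11 = 0/300 = 0.00, a_21 = 135/300 = 0.45
  a_12 = 196/560 = 0.35, a_22 = 196/560 = 0.35
I − A =
  [   1.00    -0.35]
  [  -0.45     0.65]
det(I−A) = (1.00)(0.65) − (-0.35)(-0.45) = 0.4925
adj(I−A) = [[0.65, 0.35], [0.45, 1.00]]
(I − A)⁻¹ = adj(I−A) / det(I−A) ≈
  [   1.3198     0.7107]
  [   0.9137     2.0305]
x = (I − A)⁻¹ d = adj(I−A)·d / det(I−A), with det(I−A) = 0.4925:
  x_1 = (0.65·560 + 0.35·110) / 0.4925 = 402.50 / 0.4925 ≈ 817.3
  x_2 = (0.45·560 + 1.00·110) / 0.4925 = 362.00 / 0.4925 ≈ 735.0

x_1 = 817.3, x_2 = 735.0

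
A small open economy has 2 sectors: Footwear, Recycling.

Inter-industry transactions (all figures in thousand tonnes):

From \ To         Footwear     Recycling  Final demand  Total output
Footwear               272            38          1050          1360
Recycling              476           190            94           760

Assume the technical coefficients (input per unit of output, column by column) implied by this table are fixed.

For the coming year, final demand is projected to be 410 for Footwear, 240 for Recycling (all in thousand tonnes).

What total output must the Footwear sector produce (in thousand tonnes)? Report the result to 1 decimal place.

Technical coefficients a_ij = z_ij / X_j:
  a_FF = 272/1360 = 0.20, a_RF = 476/1360 = 0.35
  a_FR = 38/760 = 0.05, a_RR = 190/760 = 0.25
I − A =
  [   0.80    -0.05]
  [  -0.35     0.75]
det(I−A) = (0.80)(0.75) − (-0.05)(-0.35) = 0.5825
adj(I−A) = [[0.75, 0.05], [0.35, 0.80]]
(I − A)⁻¹ = adj(I−A) / det(I−A) ≈
  [   1.2876     0.0858]
  [   0.6009     1.3734]
x = (I − A)⁻¹ d = adj(I−A)·d / det(I−A), with det(I−A) = 0.5825:
  x_F = (0.75·410 + 0.05·240) / 0.5825 = 319.50 / 0.5825 ≈ 548.5
  x_R = (0.35·410 + 0.80·240) / 0.5825 = 335.50 / 0.5825 ≈ 576.0

x_F = 548.5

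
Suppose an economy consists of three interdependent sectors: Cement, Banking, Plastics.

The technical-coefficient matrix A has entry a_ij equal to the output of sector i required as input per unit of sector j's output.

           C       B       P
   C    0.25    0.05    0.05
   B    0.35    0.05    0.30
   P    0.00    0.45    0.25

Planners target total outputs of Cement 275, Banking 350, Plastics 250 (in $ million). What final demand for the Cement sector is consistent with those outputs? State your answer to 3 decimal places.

d_C = 176.250

I − A =
  [   0.75    -0.05    -0.05]
  [  -0.35     0.95    -0.30]
  [   0.00    -0.45     0.75]
d = (I − A) x:
  d_C = (+0.75)·275 + (-0.05)·350 + (-0.05)·250 = 176.250
  d_B = (-0.35)·275 + (+0.95)·350 + (-0.30)·250 = 161.250
  d_P = (+0.00)·275 + (-0.45)·350 + (+0.75)·250 = 30.000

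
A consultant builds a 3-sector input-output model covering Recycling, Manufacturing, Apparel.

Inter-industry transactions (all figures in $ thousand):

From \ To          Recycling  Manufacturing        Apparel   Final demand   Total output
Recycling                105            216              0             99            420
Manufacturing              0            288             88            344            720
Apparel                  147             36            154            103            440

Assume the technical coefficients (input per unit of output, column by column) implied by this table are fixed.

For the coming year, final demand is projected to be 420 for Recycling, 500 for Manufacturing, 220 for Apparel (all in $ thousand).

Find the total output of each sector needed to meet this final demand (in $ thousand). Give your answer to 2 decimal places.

Technical coefficients a_ij = z_ij / X_j:
  a_11 = 105/420 = 0.25, a_21 = 0/420 = 0.00, a_31 = 147/420 = 0.35
  a_12 = 216/720 = 0.30, a_22 = 288/720 = 0.40, a_32 = 36/720 = 0.05
  a_13 = 0/440 = 0.00, a_23 = 88/440 = 0.20, a_33 = 154/440 = 0.35
I − A =
  [   0.75    -0.30     0.00]
  [   0.00     0.60    -0.20]
  [  -0.35    -0.05     0.65]
Cofactors of I−A, C_ij = (−1)^(i+j)·(minor ij) (rows/columns in the sector order above):
  C_11 = (0.60)(0.65) − (-0.20)(-0.05) = 0.3800
  C_12 = −[(0.00)(0.65) − (-0.20)(-0.35)] = 0.0700
  C_13 = (0.00)(-0.05) − (0.60)(-0.35) = 0.2100
  C_21 = −[(-0.30)(0.65) − (0.00)(-0.05)] = 0.1950
  C_22 = (0.75)(0.65) − (0.00)(-0.35) = 0.4875
  C_23 = −[(0.75)(-0.05) − (-0.30)(-0.35)] = 0.1425
  C_31 = (-0.30)(-0.20) − (0.00)(0.60) = 0.0600
  C_32 = −[(0.75)(-0.20) − (0.00)(0.00)] = 0.1500
  C_33 = (0.75)(0.60) − (-0.30)(0.00) = 0.4500
det(I−A) = Σ_j (I−A)_1j·C_1j = (0.75)(0.3800) + (-0.30)(0.0700) + (0.00)(0.2100) = 0.2640
adj(I−A) = Cᵀ =
  [ 0.3800   0.1950   0.0600]
  [ 0.0700   0.4875   0.1500]
  [ 0.2100   0.1425   0.4500]
(I − A)⁻¹ = adj(I−A) / det(I−A) ≈
  [   1.4394     0.7386     0.2273]
  [   0.2652     1.8466     0.5682]
  [   0.7955     0.5398     1.7045]
x = (I − A)⁻¹ d = adj(I−A)·d / det(I−A), with det(I−A) = 0.2640:
  x_1 = (0.3800·420 + 0.1950·500 + 0.0600·220) / 0.2640 = 270.30 / 0.2640 ≈ 1023.86
  x_2 = (0.0700·420 + 0.4875·500 + 0.1500·220) / 0.2640 = 306.15 / 0.2640 ≈ 1159.66
  x_3 = (0.2100·420 + 0.1425·500 + 0.4500·220) / 0.2640 = 258.45 / 0.2640 ≈ 978.98

x_1 = 1023.86, x_2 = 1159.66, x_3 = 978.98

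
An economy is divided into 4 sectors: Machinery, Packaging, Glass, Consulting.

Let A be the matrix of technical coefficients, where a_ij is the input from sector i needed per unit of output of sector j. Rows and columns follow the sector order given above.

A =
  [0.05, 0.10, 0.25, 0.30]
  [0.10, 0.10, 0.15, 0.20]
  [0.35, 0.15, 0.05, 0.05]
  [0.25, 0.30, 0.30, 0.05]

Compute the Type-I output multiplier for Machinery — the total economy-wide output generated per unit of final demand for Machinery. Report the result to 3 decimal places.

m_M = 3.372

I − A =
  [   0.95    -0.10    -0.25    -0.30]
  [  -0.10     0.90    -0.15    -0.20]
  [  -0.35    -0.15     0.95    -0.05]
  [  -0.25    -0.30    -0.30     0.95]
Compute the cofactors C_ij = (−1)^(i+j)·(3×3 minor ij) of I−A; the adjugate is their transpose:
adj(I−A) = Cᵀ =
  [ 0.709125   0.227125   0.313500   0.288250]
  [ 0.209000   0.654125   0.226375   0.215625]
  [ 0.312750   0.204375   0.664250   0.176750]
  [ 0.351375   0.330875   0.363750   0.693625]
det(I−A) = Σ_j (I−A)_1j·C_1j = (0.95)(0.709125) + (-0.10)(0.209000) + (-0.25)(0.312750) + (-0.30)(0.351375) = 0.46916875
(I − A)⁻¹ = adj(I−A) / det(I−A) ≈
  [   1.5114     0.4841     0.6682     0.6144]
  [   0.4455     1.3942     0.4825     0.4596]
  [   0.6666     0.4356     1.4158     0.3767]
  [   0.7489     0.7052     0.7753     1.4784]
The output multiplier for sector j is the column-j sum of the Leontief inverse (I − A)⁻¹ = adj(I−A) / det(I−A).
Column M of adj(I−A): (0.709125, 0.209000, 0.312750, 0.351375); det(I−A) = 0.46916875.
m_M = (0.709125 + 0.209000 + 0.312750 + 0.351375) / 0.46916875 = 1.58225 / 0.46916875 ≈ 3.372.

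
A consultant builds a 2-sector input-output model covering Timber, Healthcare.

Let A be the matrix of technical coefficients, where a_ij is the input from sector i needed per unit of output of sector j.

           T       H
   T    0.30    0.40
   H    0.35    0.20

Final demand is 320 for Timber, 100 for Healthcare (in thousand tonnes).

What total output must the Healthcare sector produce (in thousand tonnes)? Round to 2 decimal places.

I − A =
  [   0.70    -0.40]
  [  -0.35     0.80]
det(I−A) = (0.70)(0.80) − (-0.40)(-0.35) = 0.4200
adj(I−A) = [[0.80, 0.40], [0.35, 0.70]]
(I − A)⁻¹ = adj(I−A) / det(I−A) ≈
  [   1.9048     0.9524]
  [   0.8333     1.6667]
x = (I − A)⁻¹ d = adj(I−A)·d / det(I−A), with det(I−A) = 0.4200:
  x_T = (0.80·320 + 0.40·100) / 0.4200 = 296.00 / 0.4200 ≈ 704.76
  x_H = (0.35·320 + 0.70·100) / 0.4200 = 182.00 / 0.4200 ≈ 433.33

x_H = 433.33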